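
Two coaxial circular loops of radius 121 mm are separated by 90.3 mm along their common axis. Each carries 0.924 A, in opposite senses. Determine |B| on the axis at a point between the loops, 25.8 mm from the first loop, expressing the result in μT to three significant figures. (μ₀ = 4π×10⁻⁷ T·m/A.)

Each loop contributes B = μ₀IR²/[2(R²+z²)^(3/2)] on the axis, with z measured from that loop.
Loop 1 (z = 0.0258 m): B₁ = 4.49×10⁻⁶ T. Loop 2 (z = 0.0645 m): B₂ = 3.30×10⁻⁶ T.
The fields oppose: B = |B₁ − B₂| = 1.19×10⁻⁶ T.

B ≈ 1.19 μT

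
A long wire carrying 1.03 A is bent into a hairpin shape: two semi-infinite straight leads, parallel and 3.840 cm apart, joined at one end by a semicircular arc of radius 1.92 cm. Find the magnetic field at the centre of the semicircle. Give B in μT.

The semicircular arc contributes B_arc = μ₀I·π/(4πR) = μ₀I/(4R) = 1.69×10⁻⁵ T.
Each semi-infinite lead is at perpendicular distance R = 0.0192 m from the centre, with the perpendicular foot at its near end, so it contributes μ₀I/(4πR); both point the same way, together 1.07×10⁻⁵ T.
Arc and leads all point the same direction: B = 1.69×10⁻⁵ + 1.07×10⁻⁵ = 2.76×10⁻⁵ T.

B ≈ 27.6 μT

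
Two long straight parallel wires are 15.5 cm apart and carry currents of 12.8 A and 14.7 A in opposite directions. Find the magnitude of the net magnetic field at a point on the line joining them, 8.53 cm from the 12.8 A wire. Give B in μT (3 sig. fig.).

Each long wire gives B = μ₀I/(2πd). Distances are d₁ = 0.0853 m and d₂ = 0.0697 m.
B₁ = 3.00×10⁻⁵ T, B₂ = 4.22×10⁻⁵ T.
Between antiparallel currents both contributions point the same way, so they add. B = B₁ + B₂ = 3.00×10⁻⁵ + 4.22×10⁻⁵ = 7.22×10⁻⁵ T.

B ≈ 72.2 μT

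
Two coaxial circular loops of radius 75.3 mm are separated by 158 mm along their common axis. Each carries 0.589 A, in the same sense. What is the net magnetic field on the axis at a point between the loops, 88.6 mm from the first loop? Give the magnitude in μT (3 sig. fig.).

B ≈ 3.29 μT

Each loop contributes B = μ₀IR²/[2(R²+z²)^(3/2)] on the axis, with z measured from that loop.
Loop 1 (z = 0.0886 m): B₁ = 1.33×10⁻⁶ T. Loop 2 (z = 0.0694 m): B₂ = 1.95×10⁻⁶ T.
The fields add: B = B₁ + B₂ = 3.29×10⁻⁶ T.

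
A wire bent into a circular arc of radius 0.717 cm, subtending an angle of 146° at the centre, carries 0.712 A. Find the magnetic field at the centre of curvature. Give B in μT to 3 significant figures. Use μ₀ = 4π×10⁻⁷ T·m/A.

B ≈ 25.3 μT

The Biot–Savart field of a circular arc at its centre is B = μ₀Iφ/(4πR), with φ = 2.548 rad.
B = (4π×10⁻⁷ × 0.712 × 2.548) / (4π × 0.00717) = 2.53×10⁻⁵ T.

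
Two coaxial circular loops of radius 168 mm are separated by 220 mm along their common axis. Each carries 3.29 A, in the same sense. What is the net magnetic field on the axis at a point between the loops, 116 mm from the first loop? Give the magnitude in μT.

Each loop contributes B = μ₀IR²/[2(R²+z²)^(3/2)] on the axis, with z measured from that loop.
Loop 1 (z = 0.116 m): B₁ = 6.86×10⁻⁶ T. Loop 2 (z = 0.104 m): B₂ = 7.56×10⁻⁶ T.
The fields add: B = B₁ + B₂ = 1.44×10⁻⁵ T.

B ≈ 14.4 μT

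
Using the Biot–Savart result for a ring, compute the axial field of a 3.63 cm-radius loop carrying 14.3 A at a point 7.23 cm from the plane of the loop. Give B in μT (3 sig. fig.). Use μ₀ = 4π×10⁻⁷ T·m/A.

B ≈ 22.4 μT

On the axis of a circular loop, B = μ₀IR² / [2(R²+z²)^(3/2)].
R² + z² = (0.0363)² + (0.0723)² = 0.006545 m², and (R²+z²)^(3/2) = 5.29×10⁻⁴ m³.
B = (4π×10⁻⁷ × 14.3 × 0.001318) / (2 × 5.29×10⁻⁴) = 2.24×10⁻⁵ T.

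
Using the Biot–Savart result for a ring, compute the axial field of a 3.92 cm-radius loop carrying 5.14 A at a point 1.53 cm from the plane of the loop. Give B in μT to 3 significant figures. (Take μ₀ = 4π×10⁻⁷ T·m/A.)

On the axis of a circular loop, B = μ₀IR² / [2(R²+z²)^(3/2)].
R² + z² = (0.0392)² + (0.0153)² = 0.001771 m², and (R²+z²)^(3/2) = 7.45×10⁻⁵ m³.
B = (4π×10⁻⁷ × 5.14 × 0.001537) / (2 × 7.45×10⁻⁵) = 6.66×10⁻⁵ T.

B ≈ 66.6 μT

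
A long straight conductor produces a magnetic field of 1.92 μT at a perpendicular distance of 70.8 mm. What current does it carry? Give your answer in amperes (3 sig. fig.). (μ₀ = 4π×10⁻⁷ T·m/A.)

For a long straight wire B = μ₀I/(2πd), so I = 2πdB/μ₀.
I = 2π × 0.0708 × 1.92×10⁻⁶ / (4π×10⁻⁷) = 0.680 A.

I ≈ 0.680 A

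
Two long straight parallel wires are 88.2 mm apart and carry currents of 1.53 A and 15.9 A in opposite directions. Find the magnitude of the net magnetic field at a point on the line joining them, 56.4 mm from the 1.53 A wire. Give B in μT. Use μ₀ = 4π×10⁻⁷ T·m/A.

Each long wire gives B = μ₀I/(2πd). Distances are d₁ = 0.0564 m and d₂ = 0.0318 m.
B₁ = 5.43×10⁻⁶ T, B₂ = 1.00×10⁻⁴ T.
Between antiparallel currents both contributions point the same way, so they add. B = B₁ + B₂ = 5.43×10⁻⁶ + 1.00×10⁻⁴ = 1.05×10⁻⁴ T.

B ≈ 105 μT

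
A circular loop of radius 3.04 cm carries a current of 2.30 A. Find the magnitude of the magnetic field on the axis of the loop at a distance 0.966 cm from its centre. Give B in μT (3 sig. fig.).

On the axis of a circular loop, B = μ₀IR² / [2(R²+z²)^(3/2)].
R² + z² = (0.0304)² + (0.00966)² = 0.001017 m², and (R²+z²)^(3/2) = 3.25×10⁻⁵ m³.
B = (4π×10⁻⁷ × 2.30 × 0.0009242) / (2 × 3.25×10⁻⁵) = 4.11×10⁻⁵ T.

B ≈ 41.1 μT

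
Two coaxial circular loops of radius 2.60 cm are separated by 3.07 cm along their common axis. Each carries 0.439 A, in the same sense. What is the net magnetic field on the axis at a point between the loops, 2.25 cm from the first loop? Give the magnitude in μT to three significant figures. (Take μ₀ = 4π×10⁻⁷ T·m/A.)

B ≈ 13.8 μT

Each loop contributes B = μ₀IR²/[2(R²+z²)^(3/2)] on the axis, with z measured from that loop.
Loop 1 (z = 0.0225 m): B₁ = 4.59×10⁻⁶ T. Loop 2 (z = 0.0082 m): B₂ = 9.20×10⁻⁶ T.
The fields add: B = B₁ + B₂ = 1.38×10⁻⁵ T.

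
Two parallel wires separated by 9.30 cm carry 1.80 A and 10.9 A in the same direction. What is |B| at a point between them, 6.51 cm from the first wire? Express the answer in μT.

Each long wire gives B = μ₀I/(2πd). Distances are d₁ = 0.0651 m and d₂ = 0.0279 m.
B₁ = 5.53×10⁻⁶ T, B₂ = 7.81×10⁻⁵ T.
Between parallel currents the two contributions point in opposite directions, so they subtract. B = |B₁ − B₂| = |5.53×10⁻⁶ − 7.81×10⁻⁵| = 7.26×10⁻⁵ T.

B ≈ 72.6 μT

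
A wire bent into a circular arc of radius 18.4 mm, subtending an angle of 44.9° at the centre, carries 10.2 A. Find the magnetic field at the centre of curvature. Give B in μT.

B ≈ 43.4 μT

The Biot–Savart field of a circular arc at its centre is B = μ₀Iφ/(4πR), with φ = 0.7837 rad.
B = (4π×10⁻⁷ × 10.2 × 0.7837) / (4π × 0.0184) = 4.34×10⁻⁵ T.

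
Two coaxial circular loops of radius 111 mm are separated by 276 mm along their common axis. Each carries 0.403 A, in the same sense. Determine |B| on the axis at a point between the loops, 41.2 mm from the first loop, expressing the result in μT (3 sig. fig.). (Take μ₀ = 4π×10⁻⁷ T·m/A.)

Each loop contributes B = μ₀IR²/[2(R²+z²)^(3/2)] on the axis, with z measured from that loop.
Loop 1 (z = 0.0412 m): B₁ = 1.88×10⁻⁶ T. Loop 2 (z = 0.2348 m): B₂ = 1.78×10⁻⁷ T.
The fields add: B = B₁ + B₂ = 2.06×10⁻⁶ T.

B ≈ 2.06 μT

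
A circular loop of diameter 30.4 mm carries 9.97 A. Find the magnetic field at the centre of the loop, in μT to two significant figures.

B ≈ 410 μT

At the centre of a circular loop the Biot–Savart law gives B = μ₀I/(2R) (so R = 0.0152 m).
B = (4π×10⁻⁷ × 9.97) / (2 × 0.0152) = 4.12×10⁻⁴ T.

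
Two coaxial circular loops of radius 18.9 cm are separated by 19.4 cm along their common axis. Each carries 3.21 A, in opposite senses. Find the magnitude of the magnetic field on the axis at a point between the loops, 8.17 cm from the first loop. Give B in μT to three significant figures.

Each loop contributes B = μ₀IR²/[2(R²+z²)^(3/2)] on the axis, with z measured from that loop.
Loop 1 (z = 0.0817 m): B₁ = 8.25×10⁻⁶ T. Loop 2 (z = 0.1123 m): B₂ = 6.78×10⁻⁶ T.
The fields oppose: B = |B₁ − B₂| = 1.47×10⁻⁶ T.

B ≈ 1.47 μT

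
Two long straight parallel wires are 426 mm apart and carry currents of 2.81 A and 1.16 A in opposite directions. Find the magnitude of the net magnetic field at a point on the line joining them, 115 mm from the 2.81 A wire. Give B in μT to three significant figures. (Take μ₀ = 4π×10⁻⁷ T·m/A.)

B ≈ 5.63 μT

Each long wire gives B = μ₀I/(2πd). Distances are d₁ = 0.115 m and d₂ = 0.311 m.
B₁ = 4.89×10⁻⁶ T, B₂ = 7.46×10⁻⁷ T.
Between antiparallel currents both contributions point the same way, so they add. B = B₁ + B₂ = 4.89×10⁻⁶ + 7.46×10⁻⁷ = 5.63×10⁻⁶ T.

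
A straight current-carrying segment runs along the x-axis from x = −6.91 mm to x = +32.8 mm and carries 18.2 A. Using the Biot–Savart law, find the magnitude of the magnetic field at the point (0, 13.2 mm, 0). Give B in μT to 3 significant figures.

For a finite straight segment, B = (μ₀I/4πd)(sinθ₁ + sinθ₂), where θ₁, θ₂ are the angles from the perpendicular to each end.
The perpendicular distance is d = 0.0132 m; the end-offsets along the wire are a = 0.00691 m and b = 0.0328 m.
sinθ₁ = 0.00691/√(0.00691²+0.0132²) = 0.4638; sinθ₂ = 0.0328/√(0.0328²+0.0132²) = 0.9277.
B = (4π×10⁻⁷ × 18.2) / (4π × 0.0132) × (0.4638 + 0.9277) = 1.92×10⁻⁴ T.

B ≈ 192 μT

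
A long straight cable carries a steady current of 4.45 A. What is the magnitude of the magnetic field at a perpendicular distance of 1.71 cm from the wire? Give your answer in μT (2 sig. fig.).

B ≈ 52 μT

For an infinitely long straight wire, B = μ₀I/(2πd).
B = (4π×10⁻⁷ × 4.45) / (2π × 0.0171) = 5.20×10⁻⁵ T.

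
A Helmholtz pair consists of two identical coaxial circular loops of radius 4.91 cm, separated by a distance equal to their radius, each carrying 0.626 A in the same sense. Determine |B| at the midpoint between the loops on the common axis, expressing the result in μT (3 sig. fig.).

B ≈ 11.5 μT

Each loop contributes B = μ₀IR²/[2(R²+z²)^(3/2)] on the axis, with z measured from that loop.
Loop 1 (z = 0.02455 m): B₁ = 5.73×10⁻⁶ T. Loop 2 (z = 0.02455 m): B₂ = 5.73×10⁻⁶ T.
The fields add: B = B₁ + B₂ = 1.15×10⁻⁵ T.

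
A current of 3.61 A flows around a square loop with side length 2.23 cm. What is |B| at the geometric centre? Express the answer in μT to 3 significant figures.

Each side is a finite straight segment at perpendicular distance d = a/(2 tan(π/4)) = 0.01115 m from the centre, with end-angles ±π/4.
One side contributes B₁ = (μ₀I/4πd)·2 sin(π/4) = 4.58×10⁻⁵ T.
All 4 sides add in the same direction: B = 4 × 4.58×10⁻⁵ = 1.83×10⁻⁴ T.

B ≈ 183 μT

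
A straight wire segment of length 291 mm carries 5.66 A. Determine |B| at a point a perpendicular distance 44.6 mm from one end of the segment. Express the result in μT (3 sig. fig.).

B ≈ 12.5 μT

For a finite straight segment, B = (μ₀I/4πd)(sinθ₁ + sinθ₂), where θ₁, θ₂ are the angles from the perpendicular to each end.
The perpendicular foot is at one end, so the two end-offsets along the wire are 0 and L = 0.291 m.
sinθ₁ = 0/√(0²+0.0446²) = 0.0000; sinθ₂ = 0.291/√(0.291²+0.0446²) = 0.9885.
B = (4π×10⁻⁷ × 5.66) / (4π × 0.0446) × (0.0000 + 0.9885) = 1.25×10⁻⁵ T.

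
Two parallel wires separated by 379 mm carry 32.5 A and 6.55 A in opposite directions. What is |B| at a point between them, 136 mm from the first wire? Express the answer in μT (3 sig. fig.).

Each long wire gives B = μ₀I/(2πd). Distances are d₁ = 0.136 m and d₂ = 0.243 m.
B₁ = 4.78×10⁻⁵ T, B₂ = 5.39×10⁻⁶ T.
Between antiparallel currents both contributions point the same way, so they add. B = B₁ + B₂ = 4.78×10⁻⁵ + 5.39×10⁻⁶ = 5.32×10⁻⁵ T.

B ≈ 53.2 μT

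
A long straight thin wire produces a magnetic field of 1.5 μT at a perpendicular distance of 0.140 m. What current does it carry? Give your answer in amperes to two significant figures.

I ≈ 1.1 A

For a long straight wire B = μ₀I/(2πd), so I = 2πdB/μ₀.
I = 2π × 0.14 × 1.50×10⁻⁶ / (4π×10⁻⁷) = 1.05 A.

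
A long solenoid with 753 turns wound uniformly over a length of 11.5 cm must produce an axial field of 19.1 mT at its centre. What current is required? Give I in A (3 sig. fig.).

Inside a long solenoid B = μ₀nI with n = 6548 m⁻¹, so I = B/(μ₀n).
I = 1.91×10⁻² / (4π×10⁻⁷ × 6548) = 2.32 A.

I ≈ 2.32 A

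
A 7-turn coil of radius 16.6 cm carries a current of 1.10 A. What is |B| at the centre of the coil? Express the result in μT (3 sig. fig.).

For an N-turn flat coil, B = Nμ₀I/(2R) with R = 0.166 m.
B = 7 × 4.16×10⁻⁶ T = 2.91×10⁻⁵ T.

B ≈ 29.1 μT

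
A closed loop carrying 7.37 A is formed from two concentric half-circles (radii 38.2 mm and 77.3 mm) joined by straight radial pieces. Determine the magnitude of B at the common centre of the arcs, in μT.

The radial connectors point toward the centre, so dl × r̂ = 0 and they contribute nothing.
Each semicircle gives μ₀I/(4R): inner arc 6.06×10⁻⁵ T, outer arc 3.00×10⁻⁵ T.
The two arcs carry current in opposite angular senses, so their fields oppose: B = |6.06×10⁻⁵ − 3.00×10⁻⁵| = 3.07×10⁻⁵ T.

B ≈ 30.7 μT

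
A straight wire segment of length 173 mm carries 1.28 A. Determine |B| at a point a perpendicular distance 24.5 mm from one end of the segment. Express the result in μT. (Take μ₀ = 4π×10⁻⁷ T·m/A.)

B ≈ 5.17 μT

For a finite straight segment, B = (μ₀I/4πd)(sinθ₁ + sinθ₂), where θ₁, θ₂ are the angles from the perpendicular to each end.
The perpendicular foot is at one end, so the two end-offsets along the wire are 0 and L = 0.173 m.
sinθ₁ = 0/√(0²+0.0245²) = 0.0000; sinθ₂ = 0.173/√(0.173²+0.0245²) = 0.9901.
B = (4π×10⁻⁷ × 1.28) / (4π × 0.0245) × (0.0000 + 0.9901) = 5.17×10⁻⁶ T.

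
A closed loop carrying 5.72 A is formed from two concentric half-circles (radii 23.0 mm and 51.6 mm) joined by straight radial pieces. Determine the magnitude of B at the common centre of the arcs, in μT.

B ≈ 43.3 μT

The radial connectors point toward the centre, so dl × r̂ = 0 and they contribute nothing.
Each semicircle gives μ₀I/(4R): inner arc 7.81×10⁻⁵ T, outer arc 3.48×10⁻⁵ T.
The two arcs carry current in opposite angular senses, so their fields oppose: B = |7.81×10⁻⁵ − 3.48×10⁻⁵| = 4.33×10⁻⁵ T.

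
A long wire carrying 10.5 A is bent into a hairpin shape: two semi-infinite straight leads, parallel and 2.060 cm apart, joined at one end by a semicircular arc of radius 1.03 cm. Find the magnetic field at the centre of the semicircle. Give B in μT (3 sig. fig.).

The semicircular arc contributes B_arc = μ₀I·π/(4πR) = μ₀I/(4R) = 3.20×10⁻⁴ T.
Each semi-infinite lead is at perpendicular distance R = 0.0103 m from the centre, with the perpendicular foot at its near end, so it contributes μ₀I/(4πR); both point the same way, together 2.04×10⁻⁴ T.
Arc and leads all point the same direction: B = 3.20×10⁻⁴ + 2.04×10⁻⁴ = 5.24×10⁻⁴ T.

B ≈ 524 μT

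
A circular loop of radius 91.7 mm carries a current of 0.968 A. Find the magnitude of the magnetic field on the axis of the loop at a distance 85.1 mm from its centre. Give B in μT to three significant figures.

B ≈ 2.61 μT

On the axis of a circular loop, B = μ₀IR² / [2(R²+z²)^(3/2)].
R² + z² = (0.0917)² + (0.0851)² = 0.01565 m², and (R²+z²)^(3/2) = 1.96×10⁻³ m³.
B = (4π×10⁻⁷ × 0.968 × 0.008409) / (2 × 1.96×10⁻³) = 2.61×10⁻⁶ T.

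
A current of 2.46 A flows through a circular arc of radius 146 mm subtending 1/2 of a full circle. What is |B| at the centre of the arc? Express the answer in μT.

B ≈ 5.29 μT

The Biot–Savart field of a circular arc at its centre is B = μ₀Iφ/(4πR), with φ = 3.142 rad.
B = (4π×10⁻⁷ × 2.46 × 3.142) / (4π × 0.146) = 5.29×10⁻⁶ T.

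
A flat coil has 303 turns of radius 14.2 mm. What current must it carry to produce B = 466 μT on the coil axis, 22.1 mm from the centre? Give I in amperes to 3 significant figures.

For an N-turn coil, B = Nμ₀IR²/[2(R²+z²)^(3/2)] with R = 0.0142 m, z = 0.0221 m, so I = 2B(R²+z²)^(3/2)/(Nμ₀R²) = 2 × 4.66×10⁻⁴ × 1.81×10⁻⁵ / (303 × 4π×10⁻⁷ × 0.0002016) = 0.220 A.

I ≈ 0.220 A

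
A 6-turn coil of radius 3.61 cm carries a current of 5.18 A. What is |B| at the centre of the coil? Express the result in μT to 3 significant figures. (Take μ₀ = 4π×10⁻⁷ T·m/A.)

B ≈ 541 μT

For an N-turn flat coil, B = Nμ₀I/(2R) with R = 0.0361 m.
B = 6 × 9.02×10⁻⁵ T = 5.41×10⁻⁴ T.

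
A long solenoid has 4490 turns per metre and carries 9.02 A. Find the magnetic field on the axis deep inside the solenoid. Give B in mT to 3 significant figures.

B ≈ 50.9 mT

Inside a long solenoid, B = μ₀nI with n = 4490 turns/m.
B = 4π×10⁻⁷ × 4490 × 9.02 = 5.09×10⁻² T.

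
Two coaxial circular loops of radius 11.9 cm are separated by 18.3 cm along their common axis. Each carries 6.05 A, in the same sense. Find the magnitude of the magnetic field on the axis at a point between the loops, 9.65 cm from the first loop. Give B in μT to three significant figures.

B ≈ 31.9 μT

Each loop contributes B = μ₀IR²/[2(R²+z²)^(3/2)] on the axis, with z measured from that loop.
Loop 1 (z = 0.0965 m): B₁ = 1.50×10⁻⁵ T. Loop 2 (z = 0.0865 m): B₂ = 1.69×10⁻⁵ T.
The fields add: B = B₁ + B₂ = 3.19×10⁻⁵ T.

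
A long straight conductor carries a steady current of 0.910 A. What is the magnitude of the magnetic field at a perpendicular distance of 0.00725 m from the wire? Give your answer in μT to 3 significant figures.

For an infinitely long straight wire, B = μ₀I/(2πd).
B = (4π×10⁻⁷ × 0.910) / (2π × 0.00725) = 2.51×10⁻⁵ T.

B ≈ 25.1 μT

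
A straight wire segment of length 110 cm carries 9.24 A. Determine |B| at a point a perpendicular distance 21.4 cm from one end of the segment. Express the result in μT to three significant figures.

For a finite straight segment, B = (μ₀I/4πd)(sinθ₁ + sinθ₂), where θ₁, θ₂ are the angles from the perpendicular to each end.
The perpendicular foot is at one end, so the two end-offsets along the wire are 0 and L = 1.1 m.
sinθ₁ = 0/√(0²+0.214²) = 0.0000; sinθ₂ = 1.1/√(1.1²+0.214²) = 0.9816.
B = (4π×10⁻⁷ × 9.24) / (4π × 0.214) × (0.0000 + 0.9816) = 4.24×10⁻⁶ T.

B ≈ 4.24 μT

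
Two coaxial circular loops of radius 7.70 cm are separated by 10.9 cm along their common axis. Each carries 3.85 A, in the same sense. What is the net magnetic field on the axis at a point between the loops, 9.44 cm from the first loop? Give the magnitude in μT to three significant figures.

Each loop contributes B = μ₀IR²/[2(R²+z²)^(3/2)] on the axis, with z measured from that loop.
Loop 1 (z = 0.0944 m): B₁ = 7.93×10⁻⁶ T. Loop 2 (z = 0.0146 m): B₂ = 2.98×10⁻⁵ T.
The fields add: B = B₁ + B₂ = 3.77×10⁻⁵ T.

B ≈ 37.7 μT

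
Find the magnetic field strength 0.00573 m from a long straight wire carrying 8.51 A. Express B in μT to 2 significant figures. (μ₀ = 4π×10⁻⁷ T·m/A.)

B ≈ 300 μT

For an infinitely long straight wire, B = μ₀I/(2πd).
B = (4π×10⁻⁷ × 8.51) / (2π × 0.00573) = 2.97×10⁻⁴ T.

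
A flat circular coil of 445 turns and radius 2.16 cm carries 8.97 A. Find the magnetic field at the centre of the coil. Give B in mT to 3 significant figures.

For an N-turn flat coil, B = Nμ₀I/(2R) with R = 0.0216 m.
B = 445 × 2.61×10⁻⁴ T = 0.116 T.

B ≈ 116 mT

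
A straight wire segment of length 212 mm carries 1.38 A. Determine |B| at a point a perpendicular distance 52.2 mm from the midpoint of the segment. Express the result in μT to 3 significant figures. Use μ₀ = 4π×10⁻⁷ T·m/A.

B ≈ 4.74 μT

For a finite straight segment, B = (μ₀I/4πd)(sinθ₁ + sinθ₂), where θ₁, θ₂ are the angles from the perpendicular to each end.
The perpendicular from the point meets the wire at its midpoint, so each end is L/2 = 0.106 m away along the wire.
sinθ₁ = 0.106/√(0.106²+0.0522²) = 0.8971; sinθ₂ = 0.106/√(0.106²+0.0522²) = 0.8971.
B = (4π×10⁻⁷ × 1.38) / (4π × 0.0522) × (0.8971 + 0.8971) = 4.74×10⁻⁶ T.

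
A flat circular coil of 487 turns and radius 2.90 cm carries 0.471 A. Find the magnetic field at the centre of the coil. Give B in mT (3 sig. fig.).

For an N-turn flat coil, B = Nμ₀I/(2R) with R = 0.029 m.
B = 487 × 1.02×10⁻⁵ T = 4.97×10⁻³ T.

B ≈ 4.97 mT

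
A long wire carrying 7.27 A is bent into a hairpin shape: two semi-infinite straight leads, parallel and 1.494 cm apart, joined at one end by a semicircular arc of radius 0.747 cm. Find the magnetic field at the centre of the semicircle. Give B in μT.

B ≈ 500 μT

The semicircular arc contributes B_arc = μ₀I·π/(4πR) = μ₀I/(4R) = 3.06×10⁻⁴ T.
Each semi-infinite lead is at perpendicular distance R = 0.00747 m from the centre, with the perpendicular foot at its near end, so it contributes μ₀I/(4πR); both point the same way, together 1.95×10⁻⁴ T.
Arc and leads all point the same direction: B = 3.06×10⁻⁴ + 1.95×10⁻⁴ = 5.00×10⁻⁴ T.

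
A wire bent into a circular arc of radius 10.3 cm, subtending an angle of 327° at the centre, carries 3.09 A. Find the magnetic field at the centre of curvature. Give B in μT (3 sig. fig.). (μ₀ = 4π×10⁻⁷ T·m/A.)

B ≈ 17.1 μT

The Biot–Savart field of a circular arc at its centre is B = μ₀Iφ/(4πR), with φ = 5.707 rad.
B = (4π×10⁻⁷ × 3.09 × 5.707) / (4π × 0.103) = 1.71×10⁻⁵ T.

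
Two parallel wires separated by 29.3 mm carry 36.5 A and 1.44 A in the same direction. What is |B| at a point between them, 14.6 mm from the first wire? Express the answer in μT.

Each long wire gives B = μ₀I/(2πd). Distances are d₁ = 0.0146 m and d₂ = 0.0147 m.
B₁ = 5.00×10⁻⁴ T, B₂ = 1.96×10⁻⁵ T.
Between parallel currents the two contributions point in opposite directions, so they subtract. B = |B₁ − B₂| = |5.00×10⁻⁴ − 1.96×10⁻⁵| = 4.80×10⁻⁴ T.

B ≈ 480 μT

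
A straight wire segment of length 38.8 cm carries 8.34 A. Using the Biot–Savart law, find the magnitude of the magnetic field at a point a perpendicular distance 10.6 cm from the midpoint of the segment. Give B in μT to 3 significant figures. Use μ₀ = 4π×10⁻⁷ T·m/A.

B ≈ 13.8 μT

For a finite straight segment, B = (μ₀I/4πd)(sinθ₁ + sinθ₂), where θ₁, θ₂ are the angles from the perpendicular to each end.
The perpendicular from the point meets the wire at its midpoint, so each end is L/2 = 0.194 m away along the wire.
sinθ₁ = 0.194/√(0.194²+0.106²) = 0.8775; sinθ₂ = 0.194/√(0.194²+0.106²) = 0.8775.
B = (4π×10⁻⁷ × 8.34) / (4π × 0.106) × (0.8775 + 0.8775) = 1.38×10⁻⁵ T.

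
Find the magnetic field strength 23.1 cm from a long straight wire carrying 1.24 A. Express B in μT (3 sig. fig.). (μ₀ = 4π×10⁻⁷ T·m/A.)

For an infinitely long straight wire, B = μ₀I/(2πd).
B = (4π×10⁻⁷ × 1.24) / (2π × 0.231) = 1.07×10⁻⁶ T.

B ≈ 1.07 μT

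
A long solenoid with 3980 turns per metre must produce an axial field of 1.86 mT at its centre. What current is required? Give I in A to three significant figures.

I ≈ 0.372 A

Inside a long solenoid B = μ₀nI with n = 3980 m⁻¹, so I = B/(μ₀n).
I = 1.86×10⁻³ / (4π×10⁻⁷ × 3980) = 0.372 A.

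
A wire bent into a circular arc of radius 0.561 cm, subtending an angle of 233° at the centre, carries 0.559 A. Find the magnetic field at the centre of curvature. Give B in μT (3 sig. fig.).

The Biot–Savart field of a circular arc at its centre is B = μ₀Iφ/(4πR), with φ = 4.067 rad.
B = (4π×10⁻⁷ × 0.559 × 4.067) / (4π × 0.00561) = 4.05×10⁻⁵ T.

B ≈ 40.5 μT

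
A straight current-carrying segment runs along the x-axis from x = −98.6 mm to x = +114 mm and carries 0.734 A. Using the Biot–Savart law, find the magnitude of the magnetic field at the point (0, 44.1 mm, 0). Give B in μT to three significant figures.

For a finite straight segment, B = (μ₀I/4πd)(sinθ₁ + sinθ₂), where θ₁, θ₂ are the angles from the perpendicular to each end.
The perpendicular distance is d = 0.0441 m; the end-offsets along the wire are a = 0.0986 m and b = 0.114 m.
sinθ₁ = 0.0986/√(0.0986²+0.0441²) = 0.9129; sinθ₂ = 0.114/√(0.114²+0.0441²) = 0.9326.
B = (4π×10⁻⁷ × 0.734) / (4π × 0.0441) × (0.9129 + 0.9326) = 3.07×10⁻⁶ T.

B ≈ 3.07 μT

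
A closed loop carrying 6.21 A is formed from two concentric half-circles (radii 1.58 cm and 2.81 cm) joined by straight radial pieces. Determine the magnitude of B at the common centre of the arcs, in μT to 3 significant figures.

The radial connectors point toward the centre, so dl × r̂ = 0 and they contribute nothing.
Each semicircle gives μ₀I/(4R): inner arc 1.23×10⁻⁴ T, outer arc 6.94×10⁻⁵ T.
The two arcs carry current in opposite angular senses, so their fields oppose: B = |1.23×10⁻⁴ − 6.94×10⁻⁵| = 5.40×10⁻⁵ T.

B ≈ 54.0 μT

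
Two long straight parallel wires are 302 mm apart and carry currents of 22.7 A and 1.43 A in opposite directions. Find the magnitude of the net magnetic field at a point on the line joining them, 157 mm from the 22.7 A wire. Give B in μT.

B ≈ 30.9 μT

Each long wire gives B = μ₀I/(2πd). Distances are d₁ = 0.157 m and d₂ = 0.145 m.
B₁ = 2.89×10⁻⁵ T, B₂ = 1.97×10⁻⁶ T.
Between antiparallel currents both contributions point the same way, so they add. B = B₁ + B₂ = 2.89×10⁻⁵ + 1.97×10⁻⁶ = 3.09×10⁻⁵ T.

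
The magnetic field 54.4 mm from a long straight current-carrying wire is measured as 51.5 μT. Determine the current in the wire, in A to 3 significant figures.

I ≈ 14.0 A

For a long straight wire B = μ₀I/(2πd), so I = 2πdB/μ₀.
I = 2π × 0.0544 × 5.15×10⁻⁵ / (4π×10⁻⁷) = 14.0 A.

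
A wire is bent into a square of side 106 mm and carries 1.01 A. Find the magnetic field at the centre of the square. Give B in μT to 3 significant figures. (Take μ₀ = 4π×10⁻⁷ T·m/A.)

B ≈ 10.8 μT

Each side is a finite straight segment at perpendicular distance d = a/(2 tan(π/4)) = 0.053 m from the centre, with end-angles ±π/4.
One side contributes B₁ = (μ₀I/4πd)·2 sin(π/4) = 2.70×10⁻⁶ T.
All 4 sides add in the same direction: B = 4 × 2.70×10⁻⁶ = 1.08×10⁻⁵ T.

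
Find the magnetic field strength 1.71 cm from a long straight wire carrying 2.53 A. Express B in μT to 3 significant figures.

For an infinitely long straight wire, B = μ₀I/(2πd).
B = (4π×10⁻⁷ × 2.53) / (2π × 0.0171) = 2.96×10⁻⁵ T.

B ≈ 29.6 μT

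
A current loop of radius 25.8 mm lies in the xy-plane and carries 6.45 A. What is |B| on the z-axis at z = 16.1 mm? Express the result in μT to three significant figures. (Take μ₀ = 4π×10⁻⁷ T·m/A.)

On the axis of a circular loop, B = μ₀IR² / [2(R²+z²)^(3/2)].
R² + z² = (0.0258)² + (0.0161)² = 0.0009249 m², and (R²+z²)^(3/2) = 2.81×10⁻⁵ m³.
B = (4π×10⁻⁷ × 6.45 × 0.0006656) / (2 × 2.81×10⁻⁵) = 9.59×10⁻⁵ T.

B ≈ 95.9 μT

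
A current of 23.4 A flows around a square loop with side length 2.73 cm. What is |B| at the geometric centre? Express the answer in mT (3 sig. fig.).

B ≈ 0.970 mT

Each side is a finite straight segment at perpendicular distance d = a/(2 tan(π/4)) = 0.01365 m from the centre, with end-angles ±π/4.
One side contributes B₁ = (μ₀I/4πd)·2 sin(π/4) = 2.42×10⁻⁴ T.
All 4 sides add in the same direction: B = 4 × 2.42×10⁻⁴ = 9.70×10⁻⁴ T.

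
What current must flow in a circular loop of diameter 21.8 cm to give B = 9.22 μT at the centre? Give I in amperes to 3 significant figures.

At the centre of a circular loop B = μ₀I/(2R), so I = 2RB/μ₀.
With R = 0.109 m, I = 2 × 0.109 × 9.22×10⁻⁶ / (4π×10⁻⁷) = 1.60 A.

I ≈ 1.60 A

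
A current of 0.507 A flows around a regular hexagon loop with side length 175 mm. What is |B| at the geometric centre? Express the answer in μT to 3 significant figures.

Each side is a finite straight segment at perpendicular distance d = a/(2 tan(π/6)) = 0.1516 m from the centre, with end-angles ±π/6.
One side contributes B₁ = (μ₀I/4πd)·2 sin(π/6) = 3.35×10⁻⁷ T.
All 6 sides add in the same direction: B = 6 × 3.35×10⁻⁷ = 2.01×10⁻⁶ T.

B ≈ 2.01 μT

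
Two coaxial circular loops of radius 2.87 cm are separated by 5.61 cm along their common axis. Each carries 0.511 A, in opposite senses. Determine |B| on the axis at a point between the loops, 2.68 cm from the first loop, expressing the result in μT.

Each loop contributes B = μ₀IR²/[2(R²+z²)^(3/2)] on the axis, with z measured from that loop.
Loop 1 (z = 0.0268 m): B₁ = 4.37×10⁻⁶ T. Loop 2 (z = 0.0293 m): B₂ = 3.83×10⁻⁶ T.
The fields oppose: B = |B₁ − B₂| = 5.35×10⁻⁷ T.

B ≈ 0.535 μT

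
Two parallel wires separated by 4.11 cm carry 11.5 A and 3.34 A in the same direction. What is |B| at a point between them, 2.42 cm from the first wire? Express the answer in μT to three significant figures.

B ≈ 55.5 μT

Each long wire gives B = μ₀I/(2πd). Distances are d₁ = 0.0242 m and d₂ = 0.0169 m.
B₁ = 9.50×10⁻⁵ T, B₂ = 3.95×10⁻⁵ T.
Between parallel currents the two contributions point in opposite directions, so they subtract. B = |B₁ − B₂| = |9.50×10⁻⁵ − 3.95×10⁻⁵| = 5.55×10⁻⁵ T.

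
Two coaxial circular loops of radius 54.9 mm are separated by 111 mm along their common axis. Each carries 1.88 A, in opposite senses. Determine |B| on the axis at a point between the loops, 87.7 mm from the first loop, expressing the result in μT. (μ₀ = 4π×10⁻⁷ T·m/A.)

B ≈ 13.6 μT

Each loop contributes B = μ₀IR²/[2(R²+z²)^(3/2)] on the axis, with z measured from that loop.
Loop 1 (z = 0.0877 m): B₁ = 3.21×10⁻⁶ T. Loop 2 (z = 0.0233 m): B₂ = 1.68×10⁻⁵ T.
The fields oppose: B = |B₁ − B₂| = 1.36×10⁻⁵ T.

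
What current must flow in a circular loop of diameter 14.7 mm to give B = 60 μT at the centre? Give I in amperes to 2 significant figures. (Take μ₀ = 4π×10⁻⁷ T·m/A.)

I ≈ 0.70 A

At the centre of a circular loop B = μ₀I/(2R), so I = 2RB/μ₀.
With R = 0.00735 m, I = 2 × 0.00735 × 6.00×10⁻⁵ / (4π×10⁻⁷) = 0.702 A.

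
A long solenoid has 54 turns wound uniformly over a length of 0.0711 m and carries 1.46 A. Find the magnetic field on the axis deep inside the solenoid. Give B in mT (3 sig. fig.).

Inside a long solenoid, B = μ₀nI with n = 759.5 turns/m.
B = 4π×10⁻⁷ × 759.5 × 1.46 = 1.39×10⁻³ T.

B ≈ 1.39 mT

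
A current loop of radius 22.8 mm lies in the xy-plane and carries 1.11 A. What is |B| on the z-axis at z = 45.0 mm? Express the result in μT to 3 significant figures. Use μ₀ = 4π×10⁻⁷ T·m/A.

B ≈ 2.82 μT

On the axis of a circular loop, B = μ₀IR² / [2(R²+z²)^(3/2)].
R² + z² = (0.0228)² + (0.045)² = 0.002545 m², and (R²+z²)^(3/2) = 1.28×10⁻⁴ m³.
B = (4π×10⁻⁷ × 1.11 × 0.0005198) / (2 × 1.28×10⁻⁴) = 2.82×10⁻⁶ T.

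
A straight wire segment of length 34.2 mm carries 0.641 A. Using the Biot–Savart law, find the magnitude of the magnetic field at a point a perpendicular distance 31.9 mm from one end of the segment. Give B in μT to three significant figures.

For a finite straight segment, B = (μ₀I/4πd)(sinθ₁ + sinθ₂), where θ₁, θ₂ are the angles from the perpendicular to each end.
The perpendicular foot is at one end, so the two end-offsets along the wire are 0 and L = 0.0342 m.
sinθ₁ = 0/√(0²+0.0319²) = 0.0000; sinθ₂ = 0.0342/√(0.0342²+0.0319²) = 0.7313.
B = (4π×10⁻⁷ × 0.641) / (4π × 0.0319) × (0.0000 + 0.7313) = 1.47×10⁻⁶ T.

B ≈ 1.47 μT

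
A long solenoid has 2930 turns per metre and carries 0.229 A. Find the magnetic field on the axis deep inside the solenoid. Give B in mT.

B ≈ 0.843 mT

Inside a long solenoid, B = μ₀nI with n = 2930 turns/m.
B = 4π×10⁻⁷ × 2930 × 0.229 = 8.43×10⁻⁴ T.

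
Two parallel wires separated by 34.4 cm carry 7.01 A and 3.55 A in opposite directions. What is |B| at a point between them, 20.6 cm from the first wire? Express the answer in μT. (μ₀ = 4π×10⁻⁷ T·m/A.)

Each long wire gives B = μ₀I/(2πd). Distances are d₁ = 0.206 m and d₂ = 0.138 m.
B₁ = 6.81×10⁻⁶ T, B₂ = 5.14×10⁻⁶ T.
Between antiparallel currents both contributions point the same way, so they add. B = B₁ + B₂ = 6.81×10⁻⁶ + 5.14×10⁻⁶ = 1.20×10⁻⁵ T.

B ≈ 12.0 μT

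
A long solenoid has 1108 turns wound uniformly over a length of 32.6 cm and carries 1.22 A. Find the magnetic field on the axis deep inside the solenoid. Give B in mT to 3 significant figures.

Inside a long solenoid, B = μ₀nI with n = 3399 turns/m.
B = 4π×10⁻⁷ × 3399 × 1.22 = 5.21×10⁻³ T.

B ≈ 5.21 mT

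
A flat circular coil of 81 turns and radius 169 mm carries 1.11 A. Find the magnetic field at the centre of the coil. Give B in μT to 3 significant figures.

For an N-turn flat coil, B = Nμ₀I/(2R) with R = 0.169 m.
B = 81 × 4.13×10⁻⁶ T = 3.34×10⁻⁴ T.

B ≈ 334 μT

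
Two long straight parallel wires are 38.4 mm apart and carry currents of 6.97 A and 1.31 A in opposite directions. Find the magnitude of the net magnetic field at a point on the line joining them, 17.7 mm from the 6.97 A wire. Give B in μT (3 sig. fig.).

Each long wire gives B = μ₀I/(2πd). Distances are d₁ = 0.0177 m and d₂ = 0.0207 m.
B₁ = 7.88×10⁻⁵ T, B₂ = 1.27×10⁻⁵ T.
Between antiparallel currents both contributions point the same way, so they add. B = B₁ + B₂ = 7.88×10⁻⁵ + 1.27×10⁻⁵ = 9.14×10⁻⁵ T.

B ≈ 91.4 μT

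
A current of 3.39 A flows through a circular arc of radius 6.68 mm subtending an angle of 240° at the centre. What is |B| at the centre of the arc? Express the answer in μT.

B ≈ 213 μT

The Biot–Savart field of a circular arc at its centre is B = μ₀Iφ/(4πR), with φ = 4.189 rad.
B = (4π×10⁻⁷ × 3.39 × 4.189) / (4π × 0.00668) = 2.13×10⁻⁴ T.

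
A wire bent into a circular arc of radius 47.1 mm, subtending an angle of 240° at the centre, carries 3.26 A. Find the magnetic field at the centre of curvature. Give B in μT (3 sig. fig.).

The Biot–Savart field of a circular arc at its centre is B = μ₀Iφ/(4πR), with φ = 4.189 rad.
B = (4π×10⁻⁷ × 3.26 × 4.189) / (4π × 0.0471) = 2.90×10⁻⁵ T.

B ≈ 29.0 μT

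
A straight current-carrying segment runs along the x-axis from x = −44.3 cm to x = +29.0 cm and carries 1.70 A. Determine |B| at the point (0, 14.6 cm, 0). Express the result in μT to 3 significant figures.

B ≈ 2.15 μT

For a finite straight segment, B = (μ₀I/4πd)(sinθ₁ + sinθ₂), where θ₁, θ₂ are the angles from the perpendicular to each end.
The perpendicular distance is d = 0.146 m; the end-offsets along the wire are a = 0.443 m and b = 0.29 m.
sinθ₁ = 0.443/√(0.443²+0.146²) = 0.9497; sinθ₂ = 0.29/√(0.29²+0.146²) = 0.8932.
B = (4π×10⁻⁷ × 1.70) / (4π × 0.146) × (0.9497 + 0.8932) = 2.15×10⁻⁶ T.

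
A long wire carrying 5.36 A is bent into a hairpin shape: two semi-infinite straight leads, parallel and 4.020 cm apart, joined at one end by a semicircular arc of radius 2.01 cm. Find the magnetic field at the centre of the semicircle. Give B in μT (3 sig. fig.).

B ≈ 137 μT

The semicircular arc contributes B_arc = μ₀I·π/(4πR) = μ₀I/(4R) = 8.38×10⁻⁵ T.
Each semi-infinite lead is at perpendicular distance R = 0.0201 m from the centre, with the perpendicular foot at its near end, so it contributes μ₀I/(4πR); both point the same way, together 5.33×10⁻⁵ T.
Arc and leads all point the same direction: B = 8.38×10⁻⁵ + 5.33×10⁻⁵ = 1.37×10⁻⁴ T.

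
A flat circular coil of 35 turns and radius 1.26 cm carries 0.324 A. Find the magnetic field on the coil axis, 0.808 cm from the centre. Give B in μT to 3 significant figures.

B ≈ 337 μT

For an N-turn flat coil, B = Nμ₀IR²/[2(R²+z²)^(3/2)] with R = 0.0126 m, z = 0.00808 m.
B = 35 × 9.64×10⁻⁶ T = 3.37×10⁻⁴ T.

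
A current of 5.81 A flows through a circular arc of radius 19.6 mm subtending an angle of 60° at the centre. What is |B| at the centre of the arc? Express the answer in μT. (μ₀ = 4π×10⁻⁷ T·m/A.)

B ≈ 31.0 μT

The Biot–Savart field of a circular arc at its centre is B = μ₀Iφ/(4πR), with φ = 1.047 rad.
B = (4π×10⁻⁷ × 5.81 × 1.047) / (4π × 0.0196) = 3.10×10⁻⁵ T.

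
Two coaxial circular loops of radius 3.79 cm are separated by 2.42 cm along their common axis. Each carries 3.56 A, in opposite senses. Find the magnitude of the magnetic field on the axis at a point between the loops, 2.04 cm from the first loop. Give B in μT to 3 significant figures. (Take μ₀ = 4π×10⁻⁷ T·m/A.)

B ≈ 17.8 μT

Each loop contributes B = μ₀IR²/[2(R²+z²)^(3/2)] on the axis, with z measured from that loop.
Loop 1 (z = 0.0204 m): B₁ = 4.03×10⁻⁵ T. Loop 2 (z = 0.0038 m): B₂ = 5.81×10⁻⁵ T.
The fields oppose: B = |B₁ − B₂| = 1.78×10⁻⁵ T.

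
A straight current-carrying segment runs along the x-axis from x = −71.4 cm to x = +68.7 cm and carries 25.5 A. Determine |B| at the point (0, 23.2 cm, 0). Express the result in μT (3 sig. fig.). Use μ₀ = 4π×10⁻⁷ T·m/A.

For a finite straight segment, B = (μ₀I/4πd)(sinθ₁ + sinθ₂), where θ₁, θ₂ are the angles from the perpendicular to each end.
The perpendicular distance is d = 0.232 m; the end-offsets along the wire are a = 0.714 m and b = 0.687 m.
sinθ₁ = 0.714/√(0.714²+0.232²) = 0.9511; sinθ₂ = 0.687/√(0.687²+0.232²) = 0.9474.
B = (4π×10⁻⁷ × 25.5) / (4π × 0.232) × (0.9511 + 0.9474) = 2.09×10⁻⁵ T.

B ≈ 20.9 μT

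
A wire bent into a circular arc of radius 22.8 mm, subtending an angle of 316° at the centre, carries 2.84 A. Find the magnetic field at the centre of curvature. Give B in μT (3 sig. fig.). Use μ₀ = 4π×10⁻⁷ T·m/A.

The Biot–Savart field of a circular arc at its centre is B = μ₀Iφ/(4πR), with φ = 5.515 rad.
B = (4π×10⁻⁷ × 2.84 × 5.515) / (4π × 0.0228) = 6.87×10⁻⁵ T.

B ≈ 68.7 μT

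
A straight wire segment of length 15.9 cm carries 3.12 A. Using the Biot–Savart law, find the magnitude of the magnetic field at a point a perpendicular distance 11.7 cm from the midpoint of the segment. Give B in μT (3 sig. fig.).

For a finite straight segment, B = (μ₀I/4πd)(sinθ₁ + sinθ₂), where θ₁, θ₂ are the angles from the perpendicular to each end.
The perpendicular from the point meets the wire at its midpoint, so each end is L/2 = 0.0795 m away along the wire.
sinθ₁ = 0.0795/√(0.0795²+0.117²) = 0.5620; sinθ₂ = 0.0795/√(0.0795²+0.117²) = 0.5620.
B = (4π×10⁻⁷ × 3.12) / (4π × 0.117) × (0.5620 + 0.5620) = 3.00×10⁻⁶ T.

B ≈ 3.00 μT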